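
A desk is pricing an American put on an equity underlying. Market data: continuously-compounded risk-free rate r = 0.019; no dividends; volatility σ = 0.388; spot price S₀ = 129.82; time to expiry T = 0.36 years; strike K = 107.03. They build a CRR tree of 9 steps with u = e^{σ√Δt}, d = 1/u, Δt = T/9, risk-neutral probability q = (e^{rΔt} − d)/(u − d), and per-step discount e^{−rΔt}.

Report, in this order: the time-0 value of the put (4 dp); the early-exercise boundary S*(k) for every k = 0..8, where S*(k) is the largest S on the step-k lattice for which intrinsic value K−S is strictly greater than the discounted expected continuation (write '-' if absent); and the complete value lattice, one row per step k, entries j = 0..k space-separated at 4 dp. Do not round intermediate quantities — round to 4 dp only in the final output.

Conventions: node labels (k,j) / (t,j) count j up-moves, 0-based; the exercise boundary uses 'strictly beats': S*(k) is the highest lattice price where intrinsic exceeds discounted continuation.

Δt=0.04000  u=1.08069  d=0.92533  q=0.48550  discount=0.99924
step 9 (expiry): payoffs max(K−S,0) = 42.4601 31.6193 18.9585 4.1721 0.0000 0.0000 0.0000 0.0000 0.0000 0.0000
step 8: (k=8,j=0): S=69.7801, K−S=37.2499, hold=37.1686 ⇒ V=37.2499 exercise | (k=8,j=1): S=81.4956, K−S=25.5344, hold=25.4531 ⇒ V=25.5344 exercise | (k=8,j=2): S=95.1780, K−S=11.8520, hold=11.7707 ⇒ V=11.8520 exercise | (k=8,j=3): S=111.1576, K−S=0.0000, hold=2.1449 ⇒ V=2.1449 continue | (k=8,j=4): S=129.8200, K−S=0.0000, hold=0.0000 ⇒ V=0.0000 continue | (k=8,j=5): S=151.6157, K−S=0.0000, hold=0.0000 ⇒ V=0.0000 continue | (k=8,j=6): S=177.0707, K−S=0.0000, hold=0.0000 ⇒ V=0.0000 continue | (k=8,j=7): S=206.7993, K−S=0.0000, hold=0.0000 ⇒ V=0.0000 continue | (k=8,j=8): S=241.5192, K−S=0.0000, hold=0.0000 ⇒ V=0.0000 continue  boundary S*=95.1780
step 7: (k=7,j=0): S=75.4107, K−S=31.6193, hold=31.5380 ⇒ V=31.6193 exercise | (k=7,j=1): S=88.0715, K−S=18.9585, hold=18.8772 ⇒ V=18.9585 exercise | (k=7,j=2): S=102.8579, K−S=4.1721, hold=7.1337 ⇒ V=7.1337 continue | (k=7,j=3): S=120.1269, K−S=0.0000, hold=1.1027 ⇒ V=1.1027 continue | (k=7,j=4): S=140.2952, K−S=0.0000, hold=0.0000 ⇒ V=0.0000 continue | (k=7,j=5): S=163.8496, K−S=0.0000, hold=0.0000 ⇒ V=0.0000 continue | (k=7,j=6): S=191.3585, K−S=0.0000, hold=0.0000 ⇒ V=0.0000 continue | (k=7,j=7): S=223.4860, K−S=0.0000, hold=0.0000 ⇒ V=0.0000 continue  boundary S*=88.0715
step 6: (k=6,j=0): S=81.4956, K−S=25.5344, hold=25.4531 ⇒ V=25.5344 exercise | (k=6,j=1): S=95.1780, K−S=11.8520, hold=13.2075 ⇒ V=13.2075 continue | (k=6,j=2): S=111.1576, K−S=0.0000, hold=4.2024 ⇒ V=4.2024 continue | (k=6,j=3): S=129.8200, K−S=0.0000, hold=0.5669 ⇒ V=0.5669 continue | (k=6,j=4): S=151.6157, K−S=0.0000, hold=0.0000 ⇒ V=0.0000 continue | (k=6,j=5): S=177.0707, K−S=0.0000, hold=0.0000 ⇒ V=0.0000 continue | (k=6,j=6): S=206.7993, K−S=0.0000, hold=0.0000 ⇒ V=0.0000 continue  boundary S*=81.4956
step 5: (k=5,j=0): S=88.0715, K−S=18.9585, hold=19.5348 ⇒ V=19.5348 continue | (k=5,j=1): S=102.8579, K−S=4.1721, hold=8.8288 ⇒ V=8.8288 continue | (k=5,j=2): S=120.1269, K−S=0.0000, hold=2.4355 ⇒ V=2.4355 continue | (k=5,j=3): S=140.2952, K−S=0.0000, hold=0.2914 ⇒ V=0.2914 continue | (k=5,j=4): S=163.8496, K−S=0.0000, hold=0.0000 ⇒ V=0.0000 continue | (k=5,j=5): S=191.3585, K−S=0.0000, hold=0.0000 ⇒ V=0.0000 continue  boundary S*=-
step 4: (k=4,j=0): S=95.1780, K−S=11.8520, hold=14.3261 ⇒ V=14.3261 continue | (k=4,j=1): S=111.1576, K−S=0.0000, hold=5.7205 ⇒ V=5.7205 continue | (k=4,j=2): S=129.8200, K−S=0.0000, hold=1.3935 ⇒ V=1.3935 continue | (k=4,j=3): S=151.6157, K−S=0.0000, hold=0.1498 ⇒ V=0.1498 continue | (k=4,j=4): S=177.0707, K−S=0.0000, hold=0.0000 ⇒ V=0.0000 continue  boundary S*=-
step 3: (k=3,j=0): S=102.8579, K−S=4.1721, hold=10.1403 ⇒ V=10.1403 continue | (k=3,j=1): S=120.1269, K−S=0.0000, hold=3.6170 ⇒ V=3.6170 continue | (k=3,j=2): S=140.2952, K−S=0.0000, hold=0.7891 ⇒ V=0.7891 continue | (k=3,j=3): S=163.8496, K−S=0.0000, hold=0.0770 ⇒ V=0.0770 continue  boundary S*=-
step 2: (k=2,j=0): S=111.1576, K−S=0.0000, hold=6.9679 ⇒ V=6.9679 continue | (k=2,j=1): S=129.8200, K−S=0.0000, hold=2.2423 ⇒ V=2.2423 continue | (k=2,j=2): S=151.6157, K−S=0.0000, hold=0.4431 ⇒ V=0.4431 continue  boundary S*=-
step 1: (k=1,j=0): S=120.1269, K−S=0.0000, hold=4.6701 ⇒ V=4.6701 continue | (k=1,j=1): S=140.2952, K−S=0.0000, hold=1.3677 ⇒ V=1.3677 continue  boundary S*=-
step 0: (k=0,j=0): S=129.8200, K−S=0.0000, hold=3.0644 ⇒ V=3.0644 continue  boundary S*=-

price = 3.0644
boundary = - - - - - - 81.4956 88.0715 95.1780
tree:
3.0644
4.6701 1.3677
6.9679 2.2423 0.4431
10.1403 3.6170 0.7891 0.0770
14.3261 5.7205 1.3935 0.1498 0.0000
19.5348 8.8288 2.4355 0.2914 0.0000 0.0000
25.5344 13.2075 4.2024 0.5669 0.0000 0.0000 0.0000
31.6193 18.9585 7.1337 1.1027 0.0000 0.0000 0.0000 0.0000
37.2499 25.5344 11.8520 2.1449 0.0000 0.0000 0.0000 0.0000 0.0000
42.4601 31.6193 18.9585 4.1721 0.0000 0.0000 0.0000 0.0000 0.0000 0.0000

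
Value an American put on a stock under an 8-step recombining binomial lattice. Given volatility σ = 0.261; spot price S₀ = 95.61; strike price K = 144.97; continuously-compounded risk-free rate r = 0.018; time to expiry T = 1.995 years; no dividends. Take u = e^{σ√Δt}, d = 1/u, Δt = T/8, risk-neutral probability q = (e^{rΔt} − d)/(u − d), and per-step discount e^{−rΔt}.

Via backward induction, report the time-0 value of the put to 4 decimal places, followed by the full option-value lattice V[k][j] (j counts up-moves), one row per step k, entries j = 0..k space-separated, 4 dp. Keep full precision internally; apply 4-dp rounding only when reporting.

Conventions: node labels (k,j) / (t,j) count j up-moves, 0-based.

Δt=0.24938, u=1.13921, d=0.87780, q=0.48467, disc=e^(-rΔt)=0.99552
k=8 terminal: V=max(K-S,0) → 111.2671 101.2303 88.2044 71.2994 49.3600 20.8870 0.0000 0.0000 0.0000
k=7: j=0 S=38.3947 intr=106.5753 cont=105.9260 V=106.5753[EX]; j=1 S=49.8288 intr=95.1412 cont=94.4919 V=95.1412[EX]; j=2 S=64.6680 intr=80.3020 cont=79.6527 V=80.3020[EX]; j=3 S=83.9264 intr=61.0436 cont=60.3943 V=61.0436[EX]; j=4 S=108.9201 intr=36.0499 cont=35.4007 V=36.0499[EX]; j=5 S=141.3569 intr=3.6131 cont=10.7154 V=10.7154[hold]; j=6 S=183.4535 intr=0.0000 cont=0.0000 V=0.0000[hold]; j=7 S=238.0867 intr=0.0000 cont=0.0000 V=0.0000[hold]
k=6: j=0 S=43.7397 intr=101.2303 cont=100.5810 V=101.2303[EX]; j=1 S=56.7656 intr=88.2044 cont=87.5551 V=88.2044[EX]; j=2 S=73.6706 intr=71.2994 cont=70.6501 V=71.2994[EX]; j=3 S=95.6100 intr=49.3600 cont=48.7107 V=49.3600[EX]; j=4 S=124.0830 intr=20.8870 cont=23.6646 V=23.6646[hold]; j=5 S=161.0354 intr=0.0000 cont=5.4972 V=5.4972[hold]; j=6 S=208.9924 intr=0.0000 cont=0.0000 V=0.0000[hold]
k=5: j=0 S=49.8288 intr=95.1412 cont=94.4919 V=95.1412[EX]; j=1 S=64.6680 intr=80.3020 cont=79.6527 V=80.3020[EX]; j=2 S=83.9264 intr=61.0436 cont=60.3943 V=61.0436[EX]; j=3 S=108.9201 intr=36.0499 cont=36.7409 V=36.7409[hold]; j=4 S=141.3569 intr=3.6131 cont=14.7928 V=14.7928[hold]; j=5 S=183.4535 intr=0.0000 cont=2.8202 V=2.8202[hold]
k=4: j=0 S=56.7656 intr=88.2044 cont=87.5551 V=88.2044[EX]; j=1 S=73.6706 intr=71.2994 cont=70.6501 V=71.2994[EX]; j=2 S=95.6100 intr=49.3600 cont=49.0441 V=49.3600[EX]; j=3 S=124.0830 intr=20.8870 cont=25.9864 V=25.9864[hold]; j=4 S=161.0354 intr=0.0000 cont=8.9498 V=8.9498[hold]
k=3: j=0 S=64.6680 intr=80.3020 cont=79.6527 V=80.3020[EX]; j=1 S=83.9264 intr=61.0436 cont=60.3943 V=61.0436[EX]; j=2 S=108.9201 intr=36.0499 cont=37.8611 V=37.8611[hold]; j=3 S=141.3569 intr=3.6131 cont=17.6498 V=17.6498[hold]
k=2: j=0 S=73.6706 intr=71.2994 cont=70.6501 V=71.2994[EX]; j=1 S=95.6100 intr=49.3600 cont=49.5846 V=49.5846[hold]; j=2 S=124.0830 intr=20.8870 cont=27.9396 V=27.9396[hold]
k=1: j=0 S=83.9264 intr=61.0436 cont=60.5027 V=61.0436[EX]; j=1 S=108.9201 intr=36.0499 cont=38.9188 V=38.9188[hold]
k=0: j=0 S=95.6100 intr=49.3600 cont=50.0949 V=50.0949[hold]

price = 50.0949
tree:
50.0949
61.0436 38.9188
71.2994 49.5846 27.9396
80.3020 61.0436 37.8611 17.6498
88.2044 71.2994 49.3600 25.9864 8.9498
95.1412 80.3020 61.0436 36.7409 14.7928 2.8202
101.2303 88.2044 71.2994 49.3600 23.6646 5.4972 0.0000
106.5753 95.1412 80.3020 61.0436 36.0499 10.7154 0.0000 0.0000
111.2671 101.2303 88.2044 71.2994 49.3600 20.8870 0.0000 0.0000 0.0000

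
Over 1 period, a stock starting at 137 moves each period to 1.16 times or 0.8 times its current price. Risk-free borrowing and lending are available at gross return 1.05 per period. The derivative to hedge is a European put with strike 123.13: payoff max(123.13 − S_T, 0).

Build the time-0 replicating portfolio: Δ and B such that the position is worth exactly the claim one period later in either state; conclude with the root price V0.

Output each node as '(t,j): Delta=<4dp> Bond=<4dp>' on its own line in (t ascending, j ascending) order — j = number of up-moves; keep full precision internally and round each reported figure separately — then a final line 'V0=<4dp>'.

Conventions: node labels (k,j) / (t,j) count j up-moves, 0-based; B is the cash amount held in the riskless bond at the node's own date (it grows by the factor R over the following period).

Risk-neutral probability p* = (R−d)/(u−d) = (1.05−0.8)/(1.16−0.8) = 0.6944.
Expiry values: V(1,0)=13.5300, V(1,1)=0.0000
(0,0): S=137.0000. Δ = (V_up−V_dn)/(S_up−S_dn) = (0.0000−13.5300)/(158.9200−109.6000) = -0.2743. V = [p*·0.0000 + (1−p*)·13.5300]/1.05 = 3.9373. B = V − Δ·S = 41.5206.
Verification: the root portfolio costs Δ(0,0)·S0 + B(0,0) = 3.9373, matching V0.

(0,0): Delta=-0.2743 Bond=41.5206
V0=3.9373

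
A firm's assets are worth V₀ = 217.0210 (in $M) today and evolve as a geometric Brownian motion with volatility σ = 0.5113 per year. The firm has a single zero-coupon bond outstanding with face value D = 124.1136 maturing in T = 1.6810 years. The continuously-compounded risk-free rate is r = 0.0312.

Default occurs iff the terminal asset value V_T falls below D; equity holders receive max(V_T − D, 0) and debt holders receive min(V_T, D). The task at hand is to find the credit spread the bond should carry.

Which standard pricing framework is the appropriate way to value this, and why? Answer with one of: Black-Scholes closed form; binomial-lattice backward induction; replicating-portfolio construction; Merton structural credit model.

framework: Merton structural credit model

Key observation: a levered firm with one bullet debt due at 1.6810 years is the canonical structural-credit setup: equity is a call on the firm's assets struck at the face value.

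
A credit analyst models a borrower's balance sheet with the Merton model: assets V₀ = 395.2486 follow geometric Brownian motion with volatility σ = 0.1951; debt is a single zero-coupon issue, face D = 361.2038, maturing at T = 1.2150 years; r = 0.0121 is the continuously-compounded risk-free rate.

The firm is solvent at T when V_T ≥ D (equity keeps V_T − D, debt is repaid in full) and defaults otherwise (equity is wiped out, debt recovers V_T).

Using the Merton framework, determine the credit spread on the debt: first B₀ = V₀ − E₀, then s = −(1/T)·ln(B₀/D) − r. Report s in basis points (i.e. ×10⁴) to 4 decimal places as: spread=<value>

spread=384.0694

Equity is a call on the firm's assets struck at D = 361.2038:
d₁ = [ln(V₀/D) + (r + σ²/2)T] / (σ√T)
   = [ln(395.2486/361.2038) + (0.0121 + 0.5·0.1951²)·1.2150] / (0.1951·√1.2150)
   = [0.090073 + 0.037825] / 0.215053 = 0.594728
d₂ = d₁ − σ√T = 0.594728 − 0.215053 = 0.379675
N(d₁) = 0.723987,  N(d₂) = 0.647907,  e^(−rT) = 0.985406
E₀ = V₀·N(d₁) − D·e^(−rT)·N(d₂)
   = 395.2486·0.723987 − 361.2038·0.985406·0.647907 = 55.544003
B₀ = V₀ − E₀ = 395.2486 − 55.544003 = 339.704597
spread = −(1/T)·ln(B₀/D) − r = −(1/1.2150)·ln(339.704597/361.2038) − 0.0121 = 0.03840694
in basis points: 0.03840694 × 10⁴ = 384.0694 bp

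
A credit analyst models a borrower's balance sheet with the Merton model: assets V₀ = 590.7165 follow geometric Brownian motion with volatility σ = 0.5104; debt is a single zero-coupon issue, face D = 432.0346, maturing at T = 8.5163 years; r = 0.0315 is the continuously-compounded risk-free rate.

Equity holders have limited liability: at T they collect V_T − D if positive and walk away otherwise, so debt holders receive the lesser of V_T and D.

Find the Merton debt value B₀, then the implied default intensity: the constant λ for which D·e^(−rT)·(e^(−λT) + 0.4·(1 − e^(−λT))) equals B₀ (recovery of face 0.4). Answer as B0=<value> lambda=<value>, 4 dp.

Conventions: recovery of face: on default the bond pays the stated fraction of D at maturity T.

Work the structural quantities from V₀ = 590.7165 against face 432.0346:
d₁ = [ln(V₀/D) + (r + σ²/2)T] / (σ√T)
   = [ln(590.7165/432.0346) + (0.0315 + 0.5·0.5104²)·8.5163] / (0.5104·√8.5163)
   = [0.312831 + 1.377546] / 1.489485 = 1.134873
d₂ = d₁ − σ√T = 1.134873 − 1.489485 = -0.354612
N(d₁) = 0.871786,  N(d₂) = 0.361440,  e^(−rT) = 0.764706
E₀ = V₀·N(d₁) − D·e^(−rT)·N(d₂)
   = 590.7165·0.871786 − 432.0346·0.764706·0.361440 = 395.565779
B₀ = V₀ − E₀ = 590.7165 − 395.565779 = 195.150721
e^(−λT) = (B₀·e^(rT)/D − 0.4)/(1 − 0.4) = (195.1507·1.307692/432.0346 − 0.4)/0.6 = 0.31781055
λ = −ln(0.31781055)/8.5163 = 0.134601

B0=195.1507 lambda=0.1346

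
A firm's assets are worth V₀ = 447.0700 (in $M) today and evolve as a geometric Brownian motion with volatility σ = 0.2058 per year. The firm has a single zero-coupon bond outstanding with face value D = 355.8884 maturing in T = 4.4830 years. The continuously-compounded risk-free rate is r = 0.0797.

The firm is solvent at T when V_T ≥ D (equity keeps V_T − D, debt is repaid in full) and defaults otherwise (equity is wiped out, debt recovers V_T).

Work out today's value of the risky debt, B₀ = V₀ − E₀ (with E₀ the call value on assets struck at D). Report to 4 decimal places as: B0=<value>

B0=243.0361

With assets at 447.0700 and a single debt payment of 355.8884 at 4.4830 years:
d₁ = [ln(V₀/D) + (r + σ²/2)T] / (σ√T)
   = [ln(447.0700/355.8884) + (0.0797 + 0.5·0.2058²)·4.4830] / (0.2058·√4.4830)
   = [0.228098 + 0.452231] / 0.435742 = 1.561310
d₂ = d₁ − σ√T = 1.561310 − 0.435742 = 1.125568
N(d₁) = 0.940775,  N(d₂) = 0.869826,  e^(−rT) = 0.699566
E₀ = V₀·N(d₁) − D·e^(−rT)·N(d₂)
   = 447.0700·0.940775 − 355.8884·0.699566·0.869826 = 204.033862
B₀ = V₀ − E₀ = 447.0700 − 204.033862 = 243.036138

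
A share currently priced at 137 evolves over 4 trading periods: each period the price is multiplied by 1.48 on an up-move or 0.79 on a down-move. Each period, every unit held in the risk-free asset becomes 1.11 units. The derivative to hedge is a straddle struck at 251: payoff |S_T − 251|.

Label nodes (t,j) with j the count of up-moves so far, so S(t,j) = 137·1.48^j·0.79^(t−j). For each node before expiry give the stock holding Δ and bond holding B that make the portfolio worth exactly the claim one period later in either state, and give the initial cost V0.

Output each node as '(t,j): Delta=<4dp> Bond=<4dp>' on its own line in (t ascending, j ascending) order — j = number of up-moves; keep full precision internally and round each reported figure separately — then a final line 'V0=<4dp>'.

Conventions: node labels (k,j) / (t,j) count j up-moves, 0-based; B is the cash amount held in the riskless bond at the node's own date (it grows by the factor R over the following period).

Risk-neutral probability p* = (R−d)/(u−d) = (1.11−0.79)/(1.48−0.79) = 0.4638.
Expiry values: V(4,0)=197.6384, V(4,1)=151.0314, V(4,2)=63.7171, V(4,3)=99.8591, V(4,4)=406.3057
Node (3,0) S=67.5463: V=(p*·151.0314+(1−p*)·197.6384)/1.11=158.5798; Δ=(151.0314−197.6384)/(99.9686−53.3616)=-1.0000; B=V−Δ·S=226.1261
Node (3,1) S=126.5425: V=(p*·63.7171+(1−p*)·151.0314)/1.11=99.5836; Δ=(63.7171−151.0314)/(187.2829−99.9686)=-1.0000; B=V−Δ·S=226.1261
Node (3,2) S=237.0670: V=(p*·99.8591+(1−p*)·63.7171)/1.11=72.5033; Δ=(99.8591−63.7171)/(350.8591−187.2829)=0.2209; B=V−Δ·S=20.1234
Node (3,3) S=444.1255: V=(p*·406.3057+(1−p*)·99.8591)/1.11=217.9994; Δ=(406.3057−99.8591)/(657.3057−350.8591)=1.0000; B=V−Δ·S=-226.1261
Node (2,0) S=85.5017: V=(p*·99.5836+(1−p*)·158.5798)/1.11=118.2155; Δ=(99.5836−158.5798)/(126.5425−67.5463)=-1.0000; B=V−Δ·S=203.7172
Node (2,1) S=160.1804: V=(p*·72.5033+(1−p*)·99.5836)/1.11=78.4005; Δ=(72.5033−99.5836)/(237.0670−126.5425)=-0.2450; B=V−Δ·S=117.6474
Node (2,2) S=300.0848: V=(p*·217.9994+(1−p*)·72.5033)/1.11=126.1079; Δ=(217.9994−72.5033)/(444.1255−237.0670)=0.7027; B=V−Δ·S=-84.7561
Node (1,0) S=108.2300: V=(p*·78.4005+(1−p*)·118.2155)/1.11=89.8654; Δ=(78.4005−118.2155)/(160.1804−85.5017)=-0.5332; B=V−Δ·S=147.5683
Node (1,1) S=202.7600: V=(p*·126.1079+(1−p*)·78.4005)/1.11=90.5637; Δ=(126.1079−78.4005)/(300.0848−160.1804)=0.3410; B=V−Δ·S=21.4226
Node (0,0) S=137.0000: V=(p*·90.5637+(1−p*)·89.8654)/1.11=81.2516; Δ=(90.5637−89.8654)/(202.7600−108.2300)=0.0074; B=V−Δ·S=80.2396
Check: Δ(0,0)·S0 + B(0,0) = 81.2516 = V0.

(0,0): Delta=0.0074 Bond=80.2396
(1,0): Delta=-0.5332 Bond=147.5683
(1,1): Delta=0.3410 Bond=21.4226
(2,0): Delta=-1.0000 Bond=203.7172
(2,1): Delta=-0.2450 Bond=117.6474
(2,2): Delta=0.7027 Bond=-84.7561
(3,0): Delta=-1.0000 Bond=226.1261
(3,1): Delta=-1.0000 Bond=226.1261
(3,2): Delta=0.2209 Bond=20.1234
(3,3): Delta=1.0000 Bond=-226.1261
V0=81.2516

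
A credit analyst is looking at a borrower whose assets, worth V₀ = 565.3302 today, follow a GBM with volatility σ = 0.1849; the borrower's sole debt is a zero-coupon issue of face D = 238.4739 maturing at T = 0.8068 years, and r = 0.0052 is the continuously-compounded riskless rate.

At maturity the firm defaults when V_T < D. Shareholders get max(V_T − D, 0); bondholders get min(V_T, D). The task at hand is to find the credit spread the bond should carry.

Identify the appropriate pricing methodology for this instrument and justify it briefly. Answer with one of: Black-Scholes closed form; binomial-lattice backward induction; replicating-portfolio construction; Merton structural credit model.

framework: Merton structural credit model

Key observation: with the firm-asset dynamics (V₀ = 565.3302) and a single zero-coupon liability of face 238.4739 given, debt value, spread, and default probability all derive from the option view of the balance sheet.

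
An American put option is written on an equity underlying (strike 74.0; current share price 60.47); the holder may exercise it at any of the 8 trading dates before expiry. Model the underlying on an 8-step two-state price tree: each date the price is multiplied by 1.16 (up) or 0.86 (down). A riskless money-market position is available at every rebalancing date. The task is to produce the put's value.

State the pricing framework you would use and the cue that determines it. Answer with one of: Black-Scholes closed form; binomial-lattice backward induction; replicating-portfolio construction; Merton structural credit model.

Key observation: the exercise right at every one of the 8 steps is what matters: each node needs max(74 − S, continuation), which only the stepwise tree valuation starting from spot 60.47 delivers.

framework: binomial-lattice backward induction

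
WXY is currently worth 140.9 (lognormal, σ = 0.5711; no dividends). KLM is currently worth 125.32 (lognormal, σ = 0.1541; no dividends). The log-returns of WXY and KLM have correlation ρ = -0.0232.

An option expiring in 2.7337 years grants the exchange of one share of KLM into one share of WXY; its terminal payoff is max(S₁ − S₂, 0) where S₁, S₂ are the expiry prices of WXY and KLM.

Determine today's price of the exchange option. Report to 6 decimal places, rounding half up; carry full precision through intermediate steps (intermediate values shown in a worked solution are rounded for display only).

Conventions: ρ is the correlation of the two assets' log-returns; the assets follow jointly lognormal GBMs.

σ_eff = √(σ₁² + σ₂² − 2ρσ₁σ₂) = √(0.5711² + 0.1541² − 2·-0.0232·0.5711·0.1541) = 0.594967
d₁ = (ln(S₁/S₂) + (q₂ − q₁ + σ_eff²/2)T) / (σ_eff√T) = (ln(140.9/125.32) + (0.0 − 0.0 + 0.176993)·2.7337) / 0.983712 = 0.610976
d₂ = d₁ − σ_eff√T = 0.610976 − 0.983712 = -0.372736
N(d₁) = 0.729392,  N(d₂) = 0.354672
V = S₁·e^{−q₁T}·N(d₁) − S₂·e^{−q₂T}·N(d₂) = 102.771387 − 44.447549 = 58.323838
Key observation: r never enters — measured in units of KLM, the claim is a call on S₁/S₂ struck at 1, so only the dividend yields and σ_eff matter.

exchange price = 58.323838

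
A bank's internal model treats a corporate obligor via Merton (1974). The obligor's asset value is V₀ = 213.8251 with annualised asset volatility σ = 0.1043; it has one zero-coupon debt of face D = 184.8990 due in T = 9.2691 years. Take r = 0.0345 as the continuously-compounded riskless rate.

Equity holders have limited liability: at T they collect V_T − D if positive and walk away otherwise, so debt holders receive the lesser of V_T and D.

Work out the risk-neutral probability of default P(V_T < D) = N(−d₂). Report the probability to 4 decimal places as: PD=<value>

PD=0.0958

Work the structural quantities from V₀ = 213.8251 against face 184.8990:
d₁ = [ln(V₀/D) + (r + σ²/2)T] / (σ√T)
   = [ln(213.8251/184.8990) + (0.0345 + 0.5·0.1043²)·9.2691] / (0.1043·√9.2691)
   = [0.145349 + 0.370201] / 0.317543 = 1.623556
d₂ = d₁ − σ√T = 1.623556 − 0.317543 = 1.306013
risk-neutral PD = N(−d₂) = N(-1.306013) = 0.095774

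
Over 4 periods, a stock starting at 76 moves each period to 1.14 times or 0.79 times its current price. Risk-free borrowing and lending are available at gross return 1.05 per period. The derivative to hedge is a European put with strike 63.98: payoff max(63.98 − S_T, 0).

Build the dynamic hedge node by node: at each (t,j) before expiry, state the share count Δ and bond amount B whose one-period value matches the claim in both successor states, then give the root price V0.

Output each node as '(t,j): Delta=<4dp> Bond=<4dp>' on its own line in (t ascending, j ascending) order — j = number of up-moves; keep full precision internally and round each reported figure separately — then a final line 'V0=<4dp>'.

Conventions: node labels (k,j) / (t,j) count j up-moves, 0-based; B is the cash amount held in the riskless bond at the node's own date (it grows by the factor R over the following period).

(0,0): Delta=-0.1301 Bond=11.3183
(1,0): Delta=-0.4052 Bond=28.3992
(1,1): Delta=-0.0641 Bond=6.1675
(2,0): Delta=-1.0000 Bond=58.0317
(2,1): Delta=-0.2625 Bond=20.0533
(2,2): Delta=-0.0166 Bond=1.7761
(3,0): Delta=-1.0000 Bond=60.9333
(3,1): Delta=-1.0000 Bond=60.9333
(3,2): Delta=-0.0856 Bond=7.2522
(3,3): Delta=0.0000 Bond=0.0000
V0=1.4286

Since d<R<u, set p* = (R−d)/(u−d) = 0.7429; price each node as the discounted p*-expectation of its children.
Payoffs at expiry: V(4,0)=34.3779, V(4,1)=21.2631, V(4,2)=2.3379, V(4,3)=0.0000, V(4,4)=0.0000
(3,0): S=37.4710. Δ = (V_up−V_dn)/(S_up−S_dn) = (21.2631−34.3779)/(42.7169−29.6021) = -1.0000. V = [p*·21.2631 + (1−p*)·34.3779]/1.05 = 23.4624. B = V − Δ·S = 60.9333.
(3,1): S=54.0720. Δ = (V_up−V_dn)/(S_up−S_dn) = (2.3379−21.2631)/(61.6421−42.7169) = -1.0000. V = [p*·2.3379 + (1−p*)·21.2631]/1.05 = 6.8613. B = V − Δ·S = 60.9333.
(3,2): S=78.0280. Δ = (V_up−V_dn)/(S_up−S_dn) = (0.0000−2.3379)/(88.9519−61.6421) = -0.0856. V = [p*·0.0000 + (1−p*)·2.3379]/1.05 = 0.5725. B = V − Δ·S = 7.2522.
(3,3): S=112.5973. Δ = (V_up−V_dn)/(S_up−S_dn) = (0.0000−0.0000)/(128.3610−88.9519) = 0.0000. V = [p*·0.0000 + (1−p*)·0.0000]/1.05 = 0.0000. B = V − Δ·S = 0.0000.
(2,0): S=47.4316. Δ = (V_up−V_dn)/(S_up−S_dn) = (6.8613−23.4624)/(54.0720−37.4710) = -1.0000. V = [p*·6.8613 + (1−p*)·23.4624]/1.05 = 10.6001. B = V − Δ·S = 58.0317.
(2,1): S=68.4456. Δ = (V_up−V_dn)/(S_up−S_dn) = (0.5725−6.8613)/(78.0280−54.0720) = -0.2625. V = [p*·0.5725 + (1−p*)·6.8613]/1.05 = 2.0854. B = V − Δ·S = 20.0533.
(2,2): S=98.7696. Δ = (V_up−V_dn)/(S_up−S_dn) = (0.0000−0.5725)/(112.5973−78.0280) = -0.0166. V = [p*·0.0000 + (1−p*)·0.5725]/1.05 = 0.1402. B = V − Δ·S = 1.7761.
(1,0): S=60.0400. Δ = (V_up−V_dn)/(S_up−S_dn) = (2.0854−10.6001)/(68.4456−47.4316) = -0.4052. V = [p*·2.0854 + (1−p*)·10.6001]/1.05 = 4.0713. B = V − Δ·S = 28.3992.
(1,1): S=86.6400. Δ = (V_up−V_dn)/(S_up−S_dn) = (0.1402−2.0854)/(98.7696−68.4456) = -0.0641. V = [p*·0.1402 + (1−p*)·2.0854]/1.05 = 0.6099. B = V − Δ·S = 6.1675.
(0,0): S=76.0000. Δ = (V_up−V_dn)/(S_up−S_dn) = (0.6099−4.0713)/(86.6400−60.0400) = -0.1301. V = [p*·0.6099 + (1−p*)·4.0713]/1.05 = 1.4286. B = V − Δ·S = 11.3183.
As a check, the time-0 holding Δ(0,0)·S0 + B(0,0) comes to 1.4286 — exactly V0.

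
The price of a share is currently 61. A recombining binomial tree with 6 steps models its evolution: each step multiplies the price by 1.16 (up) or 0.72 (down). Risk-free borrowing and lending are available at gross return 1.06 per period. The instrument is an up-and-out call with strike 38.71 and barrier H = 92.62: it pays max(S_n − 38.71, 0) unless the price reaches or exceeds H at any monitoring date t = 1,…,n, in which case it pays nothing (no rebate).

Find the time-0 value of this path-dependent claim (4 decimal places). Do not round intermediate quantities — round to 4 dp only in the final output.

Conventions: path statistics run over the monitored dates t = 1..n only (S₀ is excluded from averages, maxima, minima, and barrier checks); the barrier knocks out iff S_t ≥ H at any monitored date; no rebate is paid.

price = 9.9790

No-arbitrage gives p* = (R−d)/(u−d) = 0.7727: enumerate every path, weight its payoff by its p*-probability, and discount by R^6.
Enumerate all 2^6 = 64 price paths (U = up ×1.16, D = down ×0.72); each path with k up-moves has probability p*^k·(1−p*)^(6−k).
DDDDDD: M=43.9200, payoff=0.0000, prob=0.000138
UDDDDD: M=70.7600, payoff=0.0000, prob=0.000469
DUDDDD: M=50.9472, payoff=0.0000, prob=0.000469
UUDDDD: M=82.0816, payoff=0.0000, prob=0.001593
DDUDDD: M=43.9200, payoff=0.0000, prob=0.000469
UDUDDD: M=70.7600, payoff=0.0000, prob=0.001593
DUUDDD: M=59.0988, payoff=0.0000, prob=0.001593
UUUDDD: M=95.2147, payoff=0.0000, prob=0.005417
DDDUDD: M=43.9200, payoff=0.0000, prob=0.000469
UDDUDD: M=70.7600, payoff=0.0000, prob=0.001593
DUDUDD: M=50.9472, payoff=0.0000, prob=0.001593
UUDUDD: M=82.0816, payoff=0.0000, prob=0.005417
DDUUDD: M=43.9200, payoff=0.0000, prob=0.001593
UDUUDD: M=70.7600, payoff=0.0000, prob=0.005417
DUUUDD: M=68.5546, payoff=0.0000, prob=0.005417
UUUUDD: M=110.4490, payoff=0.0000, prob=0.018416
DDDDUD: M=43.9200, payoff=0.0000, prob=0.000469
UDDDUD: M=70.7600, payoff=0.0000, prob=0.001593
DUDDUD: M=50.9472, payoff=0.0000, prob=0.001593
UUDDUD: M=82.0816, payoff=0.0000, prob=0.005417
DDUDUD: M=43.9200, payoff=0.0000, prob=0.001593
UDUDUD: M=70.7600, payoff=0.0000, prob=0.005417
DUUDUD: M=59.0988, payoff=0.0000, prob=0.005417
UUUDUD: M=95.2147, payoff=0.0000, prob=0.018416
DDDUUD: M=43.9200, payoff=0.0000, prob=0.001593
UDDUUD: M=70.7600, payoff=0.0000, prob=0.005417
DUDUUD: M=50.9472, payoff=0.0000, prob=0.005417
UUDUUD: M=82.0816, payoff=18.5468, prob=0.018416
DDUUUD: M=49.3593, payoff=0.0000, prob=0.005417
UDUUUD: M=79.5233, payoff=18.5468, prob=0.018416
DUUUUD: M=79.5233, payoff=18.5468, prob=0.018416
UUUUUD: M=128.1208, payoff=0.0000, prob=0.062615
DDDDDU: M=43.9200, payoff=0.0000, prob=0.000469
UDDDDU: M=70.7600, payoff=0.0000, prob=0.001593
DUDDDU: M=50.9472, payoff=0.0000, prob=0.001593
UUDDDU: M=82.0816, payoff=0.0000, prob=0.005417
DDUDDU: M=43.9200, payoff=0.0000, prob=0.001593
UDUDDU: M=70.7600, payoff=0.0000, prob=0.005417
DUUDDU: M=59.0988, payoff=0.0000, prob=0.005417
UUUDDU: M=95.2147, payoff=0.0000, prob=0.018416
DDDUDU: M=43.9200, payoff=0.0000, prob=0.001593
UDDUDU: M=70.7600, payoff=0.0000, prob=0.005417
DUDUDU: M=50.9472, payoff=0.0000, prob=0.005417
UUDUDU: M=82.0816, payoff=18.5468, prob=0.018416
DDUUDU: M=43.9200, payoff=0.0000, prob=0.005417
UDUUDU: M=70.7600, payoff=18.5468, prob=0.018416
DUUUDU: M=68.5546, payoff=18.5468, prob=0.018416
UUUUDU: M=110.4490, payoff=0.0000, prob=0.062615
DDDDUU: M=43.9200, payoff=0.0000, prob=0.001593
UDDDUU: M=70.7600, payoff=0.0000, prob=0.005417
DUDDUU: M=50.9472, payoff=0.0000, prob=0.005417
UUDDUU: M=82.0816, payoff=18.5468, prob=0.018416
DDUDUU: M=43.9200, payoff=0.0000, prob=0.005417
UDUDUU: M=70.7600, payoff=18.5468, prob=0.018416
DUUDUU: M=59.0988, payoff=18.5468, prob=0.018416
UUUDUU: M=95.2147, payoff=0.0000, prob=0.062615
DDDUUU: M=43.9200, payoff=0.0000, prob=0.005417
UDDUUU: M=70.7600, payoff=18.5468, prob=0.018416
DUDUUU: M=57.2568, payoff=18.5468, prob=0.018416
UUDUUU: M=92.2470, payoff=53.5370, prob=0.062615
DDUUUU: M=57.2568, payoff=18.5468, prob=0.018416
UDUUUU: M=92.2470, payoff=53.5370, prob=0.062615
DUUUUU: M=92.2470, payoff=53.5370, prob=0.062615
UUUUUU: M=148.6202, payoff=0.0000, prob=0.212891
Price = Σ prob·payoff / R^6 = 14.155389 / 1.418519 = 9.9790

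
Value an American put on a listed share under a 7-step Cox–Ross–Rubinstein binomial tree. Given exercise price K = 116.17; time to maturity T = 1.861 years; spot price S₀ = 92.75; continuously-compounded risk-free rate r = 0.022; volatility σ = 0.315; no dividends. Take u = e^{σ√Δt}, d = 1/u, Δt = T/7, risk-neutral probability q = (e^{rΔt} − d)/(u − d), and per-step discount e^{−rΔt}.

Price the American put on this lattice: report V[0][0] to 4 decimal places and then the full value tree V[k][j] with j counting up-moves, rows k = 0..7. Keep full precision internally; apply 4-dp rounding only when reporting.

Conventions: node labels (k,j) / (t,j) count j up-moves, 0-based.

price = 29.5630
tree:
29.5630
38.7798 19.8392
49.1446 27.9130 11.2470
59.1927 37.8678 17.3615 4.6935
67.7344 49.1446 25.9916 8.1300 0.9902
74.9956 59.1927 37.3246 13.9082 1.9062 0.0000
81.1682 67.7344 49.1446 23.4200 3.6693 0.0000 0.0000
86.4155 74.9956 59.1927 37.3246 7.0633 0.0000 0.0000 0.0000

params: Δt=0.26586 u=1.17635 d=0.85009 q=0.47746 e^(-rΔt)=0.99417
t_7 payoffs: 86.4155 74.9956 59.1927 37.3246 7.0633 0.0000 0.0000 0.0000
k=6: node(6,0) S=35.0018 payoff=81.1682 vs cont=80.4908 → 81.1682 [stop]  node(6,1) S=48.4356 payoff=67.7344 vs cont=67.0569 → 67.7344 [stop]  node(6,2) S=67.0254 payoff=49.1446 vs cont=48.4671 → 49.1446 [stop]  node(6,3) S=92.7500 payoff=23.4200 vs cont=22.7425 → 23.4200 [stop]  node(6,4) S=128.3478 payoff=0.0000 vs cont=3.6693 → 3.6693 [wait]  node(6,5) S=177.6083 payoff=0.0000 vs cont=0.0000 → 0.0000 [wait]  node(6,6) S=245.7751 payoff=0.0000 vs cont=0.0000 → 0.0000 [wait]
k=5: node(5,0) S=41.1744 payoff=74.9956 vs cont=74.3181 → 74.9956 [stop]  node(5,1) S=56.9773 payoff=59.1927 vs cont=58.5152 → 59.1927 [stop]  node(5,2) S=78.8454 payoff=37.3246 vs cont=36.6471 → 37.3246 [stop]  node(5,3) S=109.1067 payoff=7.0633 vs cont=13.9082 → 13.9082 [wait]  node(5,4) S=150.9823 payoff=0.0000 vs cont=1.9062 → 1.9062 [wait]  node(5,5) S=208.9299 payoff=0.0000 vs cont=0.0000 → 0.0000 [wait]
k=4: node(4,0) S=48.4356 payoff=67.7344 vs cont=67.0569 → 67.7344 [stop]  node(4,1) S=67.0254 payoff=49.1446 vs cont=48.4671 → 49.1446 [stop]  node(4,2) S=92.7500 payoff=23.4200 vs cont=25.9916 → 25.9916 [wait]  node(4,3) S=128.3478 payoff=0.0000 vs cont=8.1300 → 8.1300 [wait]  node(4,4) S=177.6083 payoff=0.0000 vs cont=0.9902 → 0.9902 [wait]
k=3: node(3,0) S=56.9773 payoff=59.1927 vs cont=58.5152 → 59.1927 [stop]  node(3,1) S=78.8454 payoff=37.3246 vs cont=37.8678 → 37.8678 [wait]  node(3,2) S=109.1067 payoff=7.0633 vs cont=17.3615 → 17.3615 [wait]  node(3,3) S=150.9823 payoff=0.0000 vs cont=4.6935 → 4.6935 [wait]
k=2: node(2,0) S=67.0254 payoff=49.1446 vs cont=48.7250 → 49.1446 [stop]  node(2,1) S=92.7500 payoff=23.4200 vs cont=27.9130 → 27.9130 [wait]  node(2,2) S=128.3478 payoff=0.0000 vs cont=11.2470 → 11.2470 [wait]
k=1: node(1,0) S=78.8454 payoff=37.3246 vs cont=38.7798 → 38.7798 [wait]  node(1,1) S=109.1067 payoff=7.0633 vs cont=19.8392 → 19.8392 [wait]
k=0: node(0,0) S=92.7500 payoff=23.4200 vs cont=29.5630 → 29.5630 [wait]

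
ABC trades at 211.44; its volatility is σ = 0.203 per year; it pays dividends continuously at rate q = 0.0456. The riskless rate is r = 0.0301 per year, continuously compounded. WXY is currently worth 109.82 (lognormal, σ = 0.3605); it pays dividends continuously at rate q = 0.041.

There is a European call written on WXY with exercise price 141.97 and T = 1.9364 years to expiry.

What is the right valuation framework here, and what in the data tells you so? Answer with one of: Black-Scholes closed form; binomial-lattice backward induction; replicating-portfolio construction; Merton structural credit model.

Key observation: a European-exercise option on WXY struck at 141.97 — a GBM underlying with constant parameters — admits an analytic price: the data contain no early exercise, no discrete tree, no debt structure.

framework: Black-Scholes closed form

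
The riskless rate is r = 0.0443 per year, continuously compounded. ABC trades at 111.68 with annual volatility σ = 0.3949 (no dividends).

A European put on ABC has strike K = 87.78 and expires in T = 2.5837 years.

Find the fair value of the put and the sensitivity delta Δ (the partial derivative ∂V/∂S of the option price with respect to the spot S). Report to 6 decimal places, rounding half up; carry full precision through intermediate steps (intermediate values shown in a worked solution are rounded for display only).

σ√T = 0.3949·√2.5837 = 0.634758
d₁ = (ln(S/K) + (r+σ²/2)T) / (σ√T) = (ln(111.68/87.78) + (0.0443+0.3949²/2)·2.5837) / 0.634758 = (0.240804 + 0.315917) / 0.634758 = 0.877060
d₂ = d₁ − σ√T = 0.877060 − 0.634758 = 0.242302
e^{−rT} = 0.891849
N(−d₁) = 0.190227,  N(−d₂) = 0.404273
Put price V = K·e^{−rT}·N(−d₂) − S·N(−d₁) = 31.649149 − 21.244560 = 10.404589
Δ = −N(−d₁) = -0.190227

price = 10.404589
Δ = -0.190227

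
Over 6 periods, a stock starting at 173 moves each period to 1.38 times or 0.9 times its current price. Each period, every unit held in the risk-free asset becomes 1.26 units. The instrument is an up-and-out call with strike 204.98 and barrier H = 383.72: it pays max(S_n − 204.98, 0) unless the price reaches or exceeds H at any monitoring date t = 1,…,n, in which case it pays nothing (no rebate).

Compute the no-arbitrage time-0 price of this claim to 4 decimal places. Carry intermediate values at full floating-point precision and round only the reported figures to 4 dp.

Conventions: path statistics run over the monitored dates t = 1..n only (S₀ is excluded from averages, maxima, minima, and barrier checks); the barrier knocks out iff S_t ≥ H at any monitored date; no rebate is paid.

With p* = (R−d)/(u−d) = 0.7500, sum probability × payoff across the paths and divide by R^6.
Enumerate all 2^6 = 64 price paths (U = up ×1.38, D = down ×0.9); each path with k up-moves has probability p*^k·(1−p*)^(6−k).
DDDDDD: M=155.7000, payoff=0.0000, prob=0.000244
UDDDDD: M=238.7400, payoff=0.0000, prob=0.000732
DUDDDD: M=214.8660, payoff=0.0000, prob=0.000732
UUDDDD: M=329.4612, payoff=11.1795, prob=0.002197
DDUDDD: M=193.3794, payoff=0.0000, prob=0.000732
UDUDDD: M=296.5151, payoff=11.1795, prob=0.002197
DUUDDD: M=296.5151, payoff=11.1795, prob=0.002197
UUUDDD: M=454.6565, payoff=0.0000, prob=0.006592
DDDUDD: M=174.0415, payoff=0.0000, prob=0.000732
UDDUDD: M=266.8636, payoff=11.1795, prob=0.002197
DUDUDD: M=266.8636, payoff=11.1795, prob=0.002197
UUDUDD: M=409.1908, payoff=0.0000, prob=0.006592
DDUUDD: M=266.8636, payoff=11.1795, prob=0.002197
UDUUDD: M=409.1908, payoff=0.0000, prob=0.006592
DUUUDD: M=409.1908, payoff=0.0000, prob=0.006592
UUUUDD: M=627.4259, payoff=0.0000, prob=0.019775
DDDDUD: M=156.6373, payoff=0.0000, prob=0.000732
UDDDUD: M=240.1772, payoff=11.1795, prob=0.002197
DUDDUD: M=240.1772, payoff=11.1795, prob=0.002197
UUDDUD: M=368.2717, payoff=126.4646, prob=0.006592
DDUDUD: M=240.1772, payoff=11.1795, prob=0.002197
UDUDUD: M=368.2717, payoff=126.4646, prob=0.006592
DUUDUD: M=368.2717, payoff=126.4646, prob=0.006592
UUUDUD: M=564.6833, payoff=0.0000, prob=0.019775
DDDUUD: M=240.1772, payoff=11.1795, prob=0.002197
UDDUUD: M=368.2717, payoff=126.4646, prob=0.006592
DUDUUD: M=368.2717, payoff=126.4646, prob=0.006592
UUDUUD: M=564.6833, payoff=0.0000, prob=0.019775
DDUUUD: M=368.2717, payoff=126.4646, prob=0.006592
UDUUUD: M=564.6833, payoff=0.0000, prob=0.019775
DUUUUD: M=564.6833, payoff=0.0000, prob=0.019775
UUUUUD: M=865.8478, payoff=0.0000, prob=0.059326
DDDDDU: M=155.7000, payoff=0.0000, prob=0.000732
UDDDDU: M=238.7400, payoff=11.1795, prob=0.002197
DUDDDU: M=216.1595, payoff=11.1795, prob=0.002197
UUDDDU: M=331.4446, payoff=126.4646, prob=0.006592
DDUDDU: M=216.1595, payoff=11.1795, prob=0.002197
UDUDDU: M=331.4446, payoff=126.4646, prob=0.006592
DUUDDU: M=331.4446, payoff=126.4646, prob=0.006592
UUUDDU: M=508.2150, payoff=0.0000, prob=0.019775
DDDUDU: M=216.1595, payoff=11.1795, prob=0.002197
UDDUDU: M=331.4446, payoff=126.4646, prob=0.006592
DUDUDU: M=331.4446, payoff=126.4646, prob=0.006592
UUDUDU: M=508.2150, payoff=0.0000, prob=0.019775
DDUUDU: M=331.4446, payoff=126.4646, prob=0.006592
UDUUDU: M=508.2150, payoff=0.0000, prob=0.019775
DUUUDU: M=508.2150, payoff=0.0000, prob=0.019775
UUUUDU: M=779.2630, payoff=0.0000, prob=0.059326
DDDDUU: M=216.1595, payoff=11.1795, prob=0.002197
UDDDUU: M=331.4446, payoff=126.4646, prob=0.006592
DUDDUU: M=331.4446, payoff=126.4646, prob=0.006592
UUDDUU: M=508.2150, payoff=0.0000, prob=0.019775
DDUDUU: M=331.4446, payoff=126.4646, prob=0.006592
UDUDUU: M=508.2150, payoff=0.0000, prob=0.019775
DUUDUU: M=508.2150, payoff=0.0000, prob=0.019775
UUUDUU: M=779.2630, payoff=0.0000, prob=0.059326
DDDUUU: M=331.4446, payoff=126.4646, prob=0.006592
UDDUUU: M=508.2150, payoff=0.0000, prob=0.019775
DUDUUU: M=508.2150, payoff=0.0000, prob=0.019775
UUDUUU: M=779.2630, payoff=0.0000, prob=0.059326
DDUUUU: M=508.2150, payoff=0.0000, prob=0.019775
UDUUUU: M=779.2630, payoff=0.0000, prob=0.059326
DUUUUU: M=779.2630, payoff=0.0000, prob=0.059326
UUUUUU: M=1194.8699, payoff=0.0000, prob=0.177979
Price = Σ prob·payoff / R^6 = 13.706523 / 4.001504 = 3.4253

price = 3.4253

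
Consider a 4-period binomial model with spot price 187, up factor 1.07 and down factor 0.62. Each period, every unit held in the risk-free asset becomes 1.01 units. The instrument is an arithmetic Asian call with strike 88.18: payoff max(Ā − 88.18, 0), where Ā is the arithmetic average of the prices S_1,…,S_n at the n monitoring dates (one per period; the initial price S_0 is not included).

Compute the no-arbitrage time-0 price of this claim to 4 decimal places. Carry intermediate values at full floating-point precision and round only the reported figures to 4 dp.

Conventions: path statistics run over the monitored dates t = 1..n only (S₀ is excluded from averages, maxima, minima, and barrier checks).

Under the martingale measure an up-move has probability p* = 0.8667; value the claim as the probability-weighted average of per-path payoffs, discounted 4 periods at R = 1.01.
Enumerate all 2^4 = 16 price paths (U = up ×1.07, D = down ×0.62); each path with k up-moves has probability p*^k·(1−p*)^(4−k).
DDDD: Ā=65.0055, payoff=0.0000, prob=0.000316
UDDD: Ā=112.1869, payoff=24.0069, prob=0.002054
DUDD: Ā=91.1494, payoff=2.9694, prob=0.002054
UUDD: Ā=157.3062, payoff=69.1262, prob=0.013353
DDUD: Ā=78.1061, payoff=0.0000, prob=0.002054
UDUD: Ā=134.7960, payoff=46.6160, prob=0.013353
DUUD: Ā=113.7585, payoff=25.5785, prob=0.013353
UUUD: Ā=196.3252, payoff=108.1452, prob=0.086795
DDDU: Ā=70.0193, payoff=0.0000, prob=0.002054
UDDU: Ā=120.8398, payoff=32.6598, prob=0.013353
DUDU: Ā=99.8023, payoff=11.6223, prob=0.013353
UUDU: Ā=172.2394, payoff=84.0594, prob=0.086795
DDUU: Ā=86.7590, payoff=0.0000, prob=0.013353
UDUU: Ā=149.7292, payoff=61.5492, prob=0.086795
DUUU: Ā=128.6917, payoff=40.5117, prob=0.086795
UUUU: Ā=222.0970, payoff=133.9170, prob=0.564168
Price = Σ prob·payoff / R^4 = 103.626286 / 1.040604 = 99.5828

price = 99.5828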